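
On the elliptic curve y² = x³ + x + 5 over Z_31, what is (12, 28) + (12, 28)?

tangent at (12, 28): λ = (3·12² + 1)/(2·28) ≡ 30/25. 25⁻¹ ≡ 5 (mod 31) since 25·5 = 125 ≡ 1, so λ ≡ 30·5 ≡ 26.
  x = λ² - 12 - 12 = 676 - 24 ≡ 1; y = λ·(12 - 1) - 28 ≡ 10. → (1, 10)

(1, 10)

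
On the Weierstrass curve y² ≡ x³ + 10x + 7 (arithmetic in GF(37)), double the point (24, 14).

(5, 21)

tangent at (24, 14): λ = (3·24² + 10)/(2·14) ≡ 36/28. 28⁻¹ ≡ 4 (mod 37), so λ ≡ 36·4 ≡ 33.
  x = λ² - 24 - 24 = 1089 - 48 ≡ 5; y = λ·(24 - 5) - 14 ≡ 21. → (5, 21)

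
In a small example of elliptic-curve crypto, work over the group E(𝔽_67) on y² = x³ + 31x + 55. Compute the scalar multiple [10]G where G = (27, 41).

Repeated addition: build up to 10G.
2G: tangent at (27, 41): λ = (3·27² + 31)/(2·41) ≡ 7/15. 15⁻¹ ≡ 9 (mod 67) since 15·9 = 135 ≡ 1, so λ ≡ 7·9 ≡ 63.
  x = λ² - 27 - 27 = 3969 - 54 ≡ 29; y = λ·(27 - 29) - 41 ≡ 34. → (29, 34)
3G: (29, 34) + (27, 41). λ = (41 - 34)/(27 - 29) ≡ 7/65 mod 67. 65⁻¹ ≡ 33 (mod 67) since 65·33 = 2145 ≡ 1, so λ ≡ 30.
  x = λ² - 29 - 27 = 900 - 56 ≡ 40; y = λ·(29 - 40) - 34 ≡ 38. → (40, 38)
4G: (40, 38) + (27, 41). λ = (41 - 38)/(27 - 40) ≡ 3/54 mod 67. 54⁻¹ ≡ 36 (mod 67) since 54·36 = 1944 ≡ 1, so λ ≡ 41.
  x = λ² - 40 - 27 = 1681 - 67 ≡ 6; y = λ·(40 - 6) - 38 ≡ 16. → (6, 16)
5G: (6, 16) + (27, 41). λ = (41 - 16)/(27 - 6) ≡ 25/21 mod 67. 21⁻¹ ≡ 16 (mod 67) since 21·16 = 336 ≡ 1, so λ ≡ 65.
  x = λ² - 6 - 27 = 4225 - 33 ≡ 38; y = λ·(6 - 38) - 16 ≡ 48. → (38, 48)
6G: (38, 48) + (27, 41). λ = (41 - 48)/(27 - 38) ≡ 60/56 mod 67. 56⁻¹ ≡ 6 (mod 67), so λ ≡ 25.
  x = λ² - 38 - 27 = 625 - 65 ≡ 24; y = λ·(38 - 24) - 48 ≡ 34. → (24, 34)
7G: (24, 34) + (27, 41). λ = (41 - 34)/(27 - 24) ≡ 7/3 mod 67. 3⁻¹ ≡ 45 (mod 67), so λ ≡ 47.
  x = λ² - 24 - 27 = 2209 - 51 ≡ 14; y = λ·(24 - 14) - 34 ≡ 34. → (14, 34)
8G: (14, 34) + (27, 41). λ = (41 - 34)/(27 - 14) ≡ 7/13 mod 67. 13⁻¹ ≡ 31 (mod 67), so λ ≡ 16.
  x = λ² - 14 - 27 = 256 - 41 ≡ 14; y = λ·(14 - 14) - 34 ≡ 33. → (14, 33)
9G: (14, 33) + (27, 41). λ = (41 - 33)/(27 - 14) ≡ 8/13 mod 67. 13⁻¹ ≡ 31 (mod 67) since 13·31 = 403 ≡ 1, so λ ≡ 47.
  x = λ² - 14 - 27 = 2209 - 41 ≡ 24; y = λ·(14 - 24) - 33 ≡ 33. → (24, 33)
10G: (24, 33) + (27, 41). λ = (41 - 33)/(27 - 24) ≡ 8/3 mod 67. 3⁻¹ ≡ 45 (mod 67), so λ ≡ 25.
  x = λ² - 24 - 27 = 625 - 51 ≡ 38; y = λ·(24 - 38) - 33 ≡ 19. → (38, 19)

(38, 19)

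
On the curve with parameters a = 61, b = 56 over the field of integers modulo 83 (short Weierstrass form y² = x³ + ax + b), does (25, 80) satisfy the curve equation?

y² = 80² ≡ 9; x³ + 61x + 56 = 17206 ≡ 25 (mod 83). 9 ≠ 25.

no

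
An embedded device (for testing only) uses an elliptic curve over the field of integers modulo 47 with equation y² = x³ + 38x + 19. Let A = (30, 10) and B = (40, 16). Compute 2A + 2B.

First 2A:
Repeated addition: build up to 2A.
2A: tangent at (30, 10): λ = (3·30² + 38)/(2·10) ≡ 12/20. 20⁻¹ ≡ 40 (mod 47), so λ ≡ 12·40 ≡ 10.
  x = λ² - 30 - 30 = 100 - 60 ≡ 40; y = λ·(30 - 40) - 10 ≡ 31. → (40, 31)
2A = (40, 31).
Next 2B:
Repeated addition: build up to 2B.
2B: tangent at (40, 16): λ = (3·40² + 38)/(2·16) ≡ 44/32. 32⁻¹ ≡ 25 (mod 47), so λ ≡ 44·25 ≡ 19.
  x = λ² - 40 - 40 = 361 - 80 ≡ 46; y = λ·(40 - 46) - 16 ≡ 11. → (46, 11)
2B = (46, 11).
Finally 2A + 2B:
(40, 31) + (46, 11). λ = (11 - 31)/(46 - 40) ≡ 27/6 mod 47. 6⁻¹ ≡ 8 (mod 47), so λ ≡ 28.
  x = λ² - 40 - 46 = 784 - 86 ≡ 40; y = λ·(40 - 40) - 31 ≡ 16. → (40, 16)

(40, 16)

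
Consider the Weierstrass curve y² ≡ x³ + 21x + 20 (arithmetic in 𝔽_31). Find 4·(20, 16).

Write G = (20, 16).
Repeated addition: build up to 4G.
2G: tangent at (20, 16): λ = (3·20² + 21)/(2·16) ≡ 12/1. 1⁻¹ ≡ 1 (mod 31), so λ ≡ 12·1 ≡ 12.
  x = λ² - 20 - 20 = 144 - 40 ≡ 11; y = λ·(20 - 11) - 16 ≡ 30. → (11, 30)
3G: (11, 30) + (20, 16). λ = (16 - 30)/(20 - 11) ≡ 17/9 mod 31. 9⁻¹ ≡ 7 (mod 31), so λ ≡ 26.
  x = λ² - 11 - 20 = 676 - 31 ≡ 25; y = λ·(11 - 25) - 30 ≡ 9. → (25, 9)
4G: (25, 9) + (20, 16). λ = (16 - 9)/(20 - 25) ≡ 7/26 mod 31. 26⁻¹ ≡ 6 (mod 31) since 26·6 = 156 ≡ 1, so λ ≡ 11.
  x = λ² - 25 - 20 = 121 - 45 ≡ 14; y = λ·(25 - 14) - 9 ≡ 19. → (14, 19)

(14, 19)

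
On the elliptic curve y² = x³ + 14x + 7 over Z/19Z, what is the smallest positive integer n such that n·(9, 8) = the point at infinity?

2P: tangent at (9, 8): λ = (3·9² + 14)/(2·8) ≡ 10/16. 16⁻¹ ≡ 6 (mod 19) since 16·6 = 96 ≡ 1, so λ ≡ 10·6 ≡ 3.
  x = λ² - 9 - 9 = 9 - 18 ≡ 10; y = λ·(9 - 10) - 8 ≡ 8. → (10, 8)
3P: (10, 8) + (9, 8). λ = (8 - 8)/(9 - 10) ≡ 0/18 mod 19. 18⁻¹ ≡ 18 (mod 19) since 18·18 = 324 ≡ 1, so λ ≡ 0.
  x = λ² - 10 - 9 = 0 - 19 ≡ 0; y = λ·(10 - 0) - 8 ≡ 11. → (0, 11)
4P: (0, 11) + (9, 8). λ = (8 - 11)/(9 - 0) ≡ 16/9 mod 19. 9⁻¹ ≡ 17 (mod 19) since 9·17 = 153 ≡ 1, so λ ≡ 6.
  x = λ² - 0 - 9 = 36 - 9 ≡ 8; y = λ·(0 - 8) - 11 ≡ 17. → (8, 17)
5P: (8, 17) + (9, 8). λ = (8 - 17)/(9 - 8) ≡ 10/1 mod 19. 1⁻¹ ≡ 1 (mod 19), so λ ≡ 10.
  x = λ² - 8 - 9 = 100 - 17 ≡ 7; y = λ·(8 - 7) - 17 ≡ 12. → (7, 12)
6P: (7, 12) + (9, 8). λ = (8 - 12)/(9 - 7) ≡ 15/2 mod 19. 2⁻¹ ≡ 10 (mod 19), so λ ≡ 17.
  x = λ² - 7 - 9 = 289 - 16 ≡ 7; y = λ·(7 - 7) - 12 ≡ 7. → (7, 7)
7P: (7, 7) + (9, 8). λ = (8 - 7)/(9 - 7) ≡ 1/2 mod 19. 2⁻¹ ≡ 10 (mod 19), so λ ≡ 10.
  x = λ² - 7 - 9 = 100 - 16 ≡ 8; y = λ·(7 - 8) - 7 ≡ 2. → (8, 2)
8P: (8, 2) + (9, 8). λ = (8 - 2)/(9 - 8) ≡ 6/1 mod 19. 1⁻¹ ≡ 1 (mod 19), so λ ≡ 6.
  x = λ² - 8 - 9 = 36 - 17 ≡ 0; y = λ·(8 - 0) - 2 ≡ 8. → (0, 8)
9P: (0, 8) + (9, 8). λ = (8 - 8)/(9 - 0) ≡ 0/9 mod 19. 9⁻¹ ≡ 17 (mod 19) since 9·17 = 153 ≡ 1, so λ ≡ 0.
  x = λ² - 0 - 9 = 0 - 9 ≡ 10; y = λ·(0 - 10) - 8 ≡ 11. → (10, 11)
10P: (10, 11) + (9, 8). λ = (8 - 11)/(9 - 10) ≡ 16/18 mod 19. 18⁻¹ ≡ 18 (mod 19), so λ ≡ 3.
  x = λ² - 10 - 9 = 9 - 19 ≡ 9; y = λ·(10 - 9) - 11 ≡ 11. → (9, 11)
11P: (9, 11) + (9, 8): same x and y₁ ≡ -y₂, so the sum is the point at infinity.
11P = the point at infinity, so the order is 11.

11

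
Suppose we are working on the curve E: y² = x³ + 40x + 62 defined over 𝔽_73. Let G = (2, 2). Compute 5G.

Repeated addition: build up to 5G.
2G: tangent at (2, 2): λ = (3·2² + 40)/(2·2) ≡ 52/4. 4⁻¹ ≡ 55 (mod 73) since 4·55 = 220 ≡ 1, so λ ≡ 52·55 ≡ 13.
  x = λ² - 2 - 2 = 169 - 4 ≡ 19; y = λ·(2 - 19) - 2 ≡ 69. → (19, 69)
3G: (19, 69) + (2, 2). λ = (2 - 69)/(2 - 19) ≡ 6/56 mod 73. 56⁻¹ ≡ 30 (mod 73) since 56·30 = 1680 ≡ 1, so λ ≡ 34.
  x = λ² - 19 - 2 = 1156 - 21 ≡ 40; y = λ·(19 - 40) - 69 ≡ 20. → (40, 20)
4G: (40, 20) + (2, 2). λ = (2 - 20)/(2 - 40) ≡ 55/35 mod 73. 35⁻¹ ≡ 48 (mod 73), so λ ≡ 12.
  x = λ² - 40 - 2 = 144 - 42 ≡ 29; y = λ·(40 - 29) - 20 ≡ 39. → (29, 39)
5G: (29, 39) + (2, 2). λ = (2 - 39)/(2 - 29) ≡ 36/46 mod 73. 46⁻¹ ≡ 27 (mod 73), so λ ≡ 23.
  x = λ² - 29 - 2 = 529 - 31 ≡ 60; y = λ·(29 - 60) - 39 ≡ 51. → (60, 51)

(60, 51)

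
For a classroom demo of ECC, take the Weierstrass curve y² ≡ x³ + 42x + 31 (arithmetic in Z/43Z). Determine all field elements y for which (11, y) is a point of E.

none

x³ + 42x + 31 = 1824 ≡ 18 (mod 43).
18 is a non-residue mod 43; no y exists.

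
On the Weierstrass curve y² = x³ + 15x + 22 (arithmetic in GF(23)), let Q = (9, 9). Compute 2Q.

tangent at (9, 9): λ = (3·9² + 15)/(2·9) ≡ 5/18. 18⁻¹ ≡ 9 (mod 23), so λ ≡ 5·9 ≡ 22.
  x = λ² - 9 - 9 = 484 - 18 ≡ 6; y = λ·(9 - 6) - 9 ≡ 11. → (6, 11)

(6, 11)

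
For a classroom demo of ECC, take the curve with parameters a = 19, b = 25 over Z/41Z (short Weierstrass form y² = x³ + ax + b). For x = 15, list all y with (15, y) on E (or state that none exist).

6, 35

x³ + 19x + 25 = 3685 ≡ 36 (mod 41).
Square roots of 36 mod 41: 6 and 35 (since 6² = 36 ≡ 36).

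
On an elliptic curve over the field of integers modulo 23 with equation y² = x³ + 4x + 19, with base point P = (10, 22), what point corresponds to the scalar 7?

Double-and-add on 7 = (111)₂. Start with P = (10, 22) for the leading 1-bit.
double: tangent at (10, 22): λ = (3·10² + 4)/(2·22) ≡ 5/21. 21⁻¹ ≡ 11 (mod 23), so λ ≡ 5·11 ≡ 9.
  x = λ² - 10 - 10 = 81 - 20 ≡ 15; y = λ·(10 - 15) - 22 ≡ 2. → (15, 2)
add P: (15, 2) + (10, 22). λ = (22 - 2)/(10 - 15) ≡ 20/18 mod 23. 18⁻¹ ≡ 9 (mod 23), so λ ≡ 19.
  x = λ² - 15 - 10 = 361 - 25 ≡ 14; y = λ·(15 - 14) - 2 ≡ 17. → (14, 17)
double: tangent at (14, 17): λ = (3·14² + 4)/(2·17) ≡ 17/11. 11⁻¹ ≡ 21 (mod 23), so λ ≡ 17·21 ≡ 12.
  x = λ² - 14 - 14 = 144 - 28 ≡ 1; y = λ·(14 - 1) - 17 ≡ 1. → (1, 1)
add P: (1, 1) + (10, 22). λ = (22 - 1)/(10 - 1) ≡ 21/9 mod 23. 9⁻¹ ≡ 18 (mod 23) since 9·18 = 162 ≡ 1, so λ ≡ 10.
  x = λ² - 1 - 10 = 100 - 11 ≡ 20; y = λ·(1 - 20) - 1 ≡ 16. → (20, 16)

(20, 16)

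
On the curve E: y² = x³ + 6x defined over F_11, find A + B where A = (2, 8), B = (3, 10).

(2, 8) + (3, 10). λ = (10 - 8)/(3 - 2) ≡ 2/1 mod 11. 1⁻¹ ≡ 1 (mod 11) since 1·1 = 1 ≡ 1, so λ ≡ 2.
  x = λ² - 2 - 3 = 4 - 5 ≡ 10; y = λ·(2 - 10) - 8 ≡ 9. → (10, 9)

(10, 9)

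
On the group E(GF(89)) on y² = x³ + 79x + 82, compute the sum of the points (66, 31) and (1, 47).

(66, 31) + (1, 47). λ = (47 - 31)/(1 - 66) ≡ 16/24 mod 89. 24⁻¹ ≡ 26 (mod 89) since 24·26 = 624 ≡ 1, so λ ≡ 60.
  x = λ² - 66 - 1 = 3600 - 67 ≡ 62; y = λ·(66 - 62) - 31 ≡ 31. → (62, 31)

(62, 31)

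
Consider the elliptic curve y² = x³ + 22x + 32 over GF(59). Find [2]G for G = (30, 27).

(11, 37)

tangent at (30, 27): λ = (3·30² + 22)/(2·27) ≡ 8/54. 54⁻¹ ≡ 47 (mod 59) since 54·47 = 2538 ≡ 1, so λ ≡ 8·47 ≡ 22.
  x = λ² - 30 - 30 = 484 - 60 ≡ 11; y = λ·(30 - 11) - 27 ≡ 37. → (11, 37)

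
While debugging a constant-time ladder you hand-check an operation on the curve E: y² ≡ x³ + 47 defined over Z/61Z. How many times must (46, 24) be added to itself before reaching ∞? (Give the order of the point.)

2P: tangent at (46, 24): λ = (3·46² + 0)/(2·24) ≡ 4/48. 48⁻¹ ≡ 14 (mod 61), so λ ≡ 4·14 ≡ 56.
  x = λ² - 46 - 46 = 3136 - 92 ≡ 55; y = λ·(46 - 55) - 24 ≡ 21. → (55, 21)
3P: (55, 21) + (46, 24). λ = (24 - 21)/(46 - 55) ≡ 3/52 mod 61. 52⁻¹ ≡ 27 (mod 61), so λ ≡ 20.
  x = λ² - 55 - 46 = 400 - 101 ≡ 55; y = λ·(55 - 55) - 21 ≡ 40. → (55, 40)
4P: (55, 40) + (46, 24). λ = (24 - 40)/(46 - 55) ≡ 45/52 mod 61. 52⁻¹ ≡ 27 (mod 61), so λ ≡ 56.
  x = λ² - 55 - 46 = 3136 - 101 ≡ 46; y = λ·(55 - 46) - 40 ≡ 37. → (46, 37)
5P: (46, 37) + (46, 24): same x and y₁ ≡ -y₂, so the sum is ∞.
5P = ∞, so the order is 5.

5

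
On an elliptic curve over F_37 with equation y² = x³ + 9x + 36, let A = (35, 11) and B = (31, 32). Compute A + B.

(24, 33)

(35, 11) + (31, 32). λ = (32 - 11)/(31 - 35) ≡ 21/33 mod 37. 33⁻¹ ≡ 9 (mod 37), so λ ≡ 4.
  x = λ² - 35 - 31 = 16 - 66 ≡ 24; y = λ·(35 - 24) - 11 ≡ 33. → (24, 33)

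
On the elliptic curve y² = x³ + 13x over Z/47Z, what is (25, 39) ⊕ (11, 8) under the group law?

(43, 42)

(25, 39) + (11, 8). λ = (8 - 39)/(11 - 25) ≡ 16/33 mod 47. 33⁻¹ ≡ 10 (mod 47), so λ ≡ 19.
  x = λ² - 25 - 11 = 361 - 36 ≡ 43; y = λ·(25 - 43) - 39 ≡ 42. → (43, 42)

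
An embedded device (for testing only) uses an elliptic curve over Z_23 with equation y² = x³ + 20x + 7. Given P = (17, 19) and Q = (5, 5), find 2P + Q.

First 2P:
Repeated addition: build up to 2P.
2P: tangent at (17, 19): λ = (3·17² + 20)/(2·19) ≡ 13/15. 15⁻¹ ≡ 20 (mod 23), so λ ≡ 13·20 ≡ 7.
  x = λ² - 17 - 17 = 49 - 34 ≡ 15; y = λ·(17 - 15) - 19 ≡ 18. → (15, 18)
2P = (15, 18).
Finally 2P + Q:
(15, 18) + (5, 5). λ = (5 - 18)/(5 - 15) ≡ 10/13 mod 23. 13⁻¹ ≡ 16 (mod 23), so λ ≡ 22.
  x = λ² - 15 - 5 = 484 - 20 ≡ 4; y = λ·(15 - 4) - 18 ≡ 17. → (4, 17)

(4, 17)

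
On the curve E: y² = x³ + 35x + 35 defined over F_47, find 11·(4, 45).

(8, 13)

Write G = (4, 45).
Repeated addition: build up to 11G.
2G: tangent at (4, 45): λ = (3·4² + 35)/(2·45) ≡ 36/43. 43⁻¹ ≡ 35 (mod 47) since 43·35 = 1505 ≡ 1, so λ ≡ 36·35 ≡ 38.
  x = λ² - 4 - 4 = 1444 - 8 ≡ 26; y = λ·(4 - 26) - 45 ≡ 12. → (26, 12)
3G: (26, 12) + (4, 45). λ = (45 - 12)/(4 - 26) ≡ 33/25 mod 47. 25⁻¹ ≡ 32 (mod 47), so λ ≡ 22.
  x = λ² - 26 - 4 = 484 - 30 ≡ 31; y = λ·(26 - 31) - 12 ≡ 19. → (31, 19)
4G: (31, 19) + (4, 45). λ = (45 - 19)/(4 - 31) ≡ 26/20 mod 47. 20⁻¹ ≡ 40 (mod 47) since 20·40 = 800 ≡ 1, so λ ≡ 6.
  x = λ² - 31 - 4 = 36 - 35 ≡ 1; y = λ·(31 - 1) - 19 ≡ 20. → (1, 20)
5G: (1, 20) + (4, 45). λ = (45 - 20)/(4 - 1) ≡ 25/3 mod 47. 3⁻¹ ≡ 16 (mod 47), so λ ≡ 24.
  x = λ² - 1 - 4 = 576 - 5 ≡ 7; y = λ·(1 - 7) - 20 ≡ 24. → (7, 24)
6G: (7, 24) + (4, 45). λ = (45 - 24)/(4 - 7) ≡ 21/44 mod 47. 44⁻¹ ≡ 31 (mod 47) since 44·31 = 1364 ≡ 1, so λ ≡ 40.
  x = λ² - 7 - 4 = 1600 - 11 ≡ 38; y = λ·(7 - 38) - 24 ≡ 5. → (38, 5)
7G: (38, 5) + (4, 45). λ = (45 - 5)/(4 - 38) ≡ 40/13 mod 47. 13⁻¹ ≡ 29 (mod 47), so λ ≡ 32.
  x = λ² - 38 - 4 = 1024 - 42 ≡ 42; y = λ·(38 - 42) - 5 ≡ 8. → (42, 8)
8G: (42, 8) + (4, 45). λ = (45 - 8)/(4 - 42) ≡ 37/9 mod 47. 9⁻¹ ≡ 21 (mod 47), so λ ≡ 25.
  x = λ² - 42 - 4 = 625 - 46 ≡ 15; y = λ·(42 - 15) - 8 ≡ 9. → (15, 9)
9G: (15, 9) + (4, 45). λ = (45 - 9)/(4 - 15) ≡ 36/36 mod 47. 36⁻¹ ≡ 17 (mod 47) since 36·17 = 612 ≡ 1, so λ ≡ 1.
  x = λ² - 15 - 4 = 1 - 19 ≡ 29; y = λ·(15 - 29) - 9 ≡ 24. → (29, 24)
10G: (29, 24) + (4, 45). λ = (45 - 24)/(4 - 29) ≡ 21/22 mod 47. 22⁻¹ ≡ 15 (mod 47), so λ ≡ 33.
  x = λ² - 29 - 4 = 1089 - 33 ≡ 22; y = λ·(29 - 22) - 24 ≡ 19. → (22, 19)
11G: (22, 19) + (4, 45). λ = (45 - 19)/(4 - 22) ≡ 26/29 mod 47. 29⁻¹ ≡ 13 (mod 47), so λ ≡ 9.
  x = λ² - 22 - 4 = 81 - 26 ≡ 8; y = λ·(22 - 8) - 19 ≡ 13. → (8, 13)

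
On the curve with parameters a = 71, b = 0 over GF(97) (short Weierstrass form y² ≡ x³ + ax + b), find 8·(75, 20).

Write P = (75, 20).
Repeated addition: build up to 8P.
2P: tangent at (75, 20): λ = (3·75² + 71)/(2·20) ≡ 68/40. 40⁻¹ ≡ 17 (mod 97), so λ ≡ 68·17 ≡ 89.
  x = λ² - 75 - 75 = 7921 - 150 ≡ 11; y = λ·(75 - 11) - 20 ≡ 50. → (11, 50)
3P: (11, 50) + (75, 20). λ = (20 - 50)/(75 - 11) ≡ 67/64 mod 97. 64⁻¹ ≡ 47 (mod 97) since 64·47 = 3008 ≡ 1, so λ ≡ 45.
  x = λ² - 11 - 75 = 2025 - 86 ≡ 96; y = λ·(11 - 96) - 50 ≡ 5. → (96, 5)
4P: (96, 5) + (75, 20). λ = (20 - 5)/(75 - 96) ≡ 15/76 mod 97. 76⁻¹ ≡ 60 (mod 97) since 76·60 = 4560 ≡ 1, so λ ≡ 27.
  x = λ² - 96 - 75 = 729 - 171 ≡ 73; y = λ·(96 - 73) - 5 ≡ 34. → (73, 34)
5P: (73, 34) + (75, 20). λ = (20 - 34)/(75 - 73) ≡ 83/2 mod 97. 2⁻¹ ≡ 49 (mod 97) since 2·49 = 98 ≡ 1, so λ ≡ 90.
  x = λ² - 73 - 75 = 8100 - 148 ≡ 95; y = λ·(73 - 95) - 34 ≡ 23. → (95, 23)
6P: (95, 23) + (75, 20). λ = (20 - 23)/(75 - 95) ≡ 94/77 mod 97. 77⁻¹ ≡ 63 (mod 97) since 77·63 = 4851 ≡ 1, so λ ≡ 5.
  x = λ² - 95 - 75 = 25 - 170 ≡ 49; y = λ·(95 - 49) - 23 ≡ 13. → (49, 13)
7P: (49, 13) + (75, 20). λ = (20 - 13)/(75 - 49) ≡ 7/26 mod 97. 26⁻¹ ≡ 56 (mod 97), so λ ≡ 4.
  x = λ² - 49 - 75 = 16 - 124 ≡ 86; y = λ·(49 - 86) - 13 ≡ 33. → (86, 33)
8P: (86, 33) + (75, 20). λ = (20 - 33)/(75 - 86) ≡ 84/86 mod 97. 86⁻¹ ≡ 44 (mod 97) since 86·44 = 3784 ≡ 1, so λ ≡ 10.
  x = λ² - 86 - 75 = 100 - 161 ≡ 36; y = λ·(86 - 36) - 33 ≡ 79. → (36, 79)

(36, 79)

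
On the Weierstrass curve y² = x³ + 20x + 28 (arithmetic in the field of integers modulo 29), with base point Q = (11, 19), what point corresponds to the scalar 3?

(8, 2)

Repeated addition: build up to 3Q.
2Q: tangent at (11, 19): λ = (3·11² + 20)/(2·19) ≡ 6/9. 9⁻¹ ≡ 13 (mod 29), so λ ≡ 6·13 ≡ 20.
  x = λ² - 11 - 11 = 400 - 22 ≡ 1; y = λ·(11 - 1) - 19 ≡ 7. → (1, 7)
3Q: (1, 7) + (11, 19). λ = (19 - 7)/(11 - 1) ≡ 12/10 mod 29. 10⁻¹ ≡ 3 (mod 29), so λ ≡ 7.
  x = λ² - 1 - 11 = 49 - 12 ≡ 8; y = λ·(1 - 8) - 7 ≡ 2. → (8, 2)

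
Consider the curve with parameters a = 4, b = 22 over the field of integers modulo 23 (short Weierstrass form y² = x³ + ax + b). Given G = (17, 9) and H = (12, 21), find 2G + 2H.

First 2G:
Repeated addition: build up to 2G.
2G: tangent at (17, 9): λ = (3·17² + 4)/(2·9) ≡ 20/18. 18⁻¹ ≡ 9 (mod 23) since 18·9 = 162 ≡ 1, so λ ≡ 20·9 ≡ 19.
  x = λ² - 17 - 17 = 361 - 34 ≡ 5; y = λ·(17 - 5) - 9 ≡ 12. → (5, 12)
2G = (5, 12).
Next 2H:
Repeated addition: build up to 2H.
2H: tangent at (12, 21): λ = (3·12² + 4)/(2·21) ≡ 22/19. 19⁻¹ ≡ 17 (mod 23) since 19·17 = 323 ≡ 1, so λ ≡ 22·17 ≡ 6.
  x = λ² - 12 - 12 = 36 - 24 ≡ 12; y = λ·(12 - 12) - 21 ≡ 2. → (12, 2)
2H = (12, 2).
Finally 2G + 2H:
(5, 12) + (12, 2). λ = (2 - 12)/(12 - 5) ≡ 13/7 mod 23. 7⁻¹ ≡ 10 (mod 23) since 7·10 = 70 ≡ 1, so λ ≡ 15.
  x = λ² - 5 - 12 = 225 - 17 ≡ 1; y = λ·(5 - 1) - 12 ≡ 2. → (1, 2)

(1, 2)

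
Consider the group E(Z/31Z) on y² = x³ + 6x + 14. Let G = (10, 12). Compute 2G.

(5, 13)

tangent at (10, 12): λ = (3·10² + 6)/(2·12) ≡ 27/24. 24⁻¹ ≡ 22 (mod 31), so λ ≡ 27·22 ≡ 5.
  x = λ² - 10 - 10 = 25 - 20 ≡ 5; y = λ·(10 - 5) - 12 ≡ 13. → (5, 13)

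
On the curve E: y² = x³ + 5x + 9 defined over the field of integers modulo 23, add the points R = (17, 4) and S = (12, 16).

(20, 17)

(17, 4) + (12, 16). λ = (16 - 4)/(12 - 17) ≡ 12/18 mod 23. 18⁻¹ ≡ 9 (mod 23) since 18·9 = 162 ≡ 1, so λ ≡ 16.
  x = λ² - 17 - 12 = 256 - 29 ≡ 20; y = λ·(17 - 20) - 4 ≡ 17. → (20, 17)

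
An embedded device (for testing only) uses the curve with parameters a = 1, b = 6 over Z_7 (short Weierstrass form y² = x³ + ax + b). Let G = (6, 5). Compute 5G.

(4, 5)

Repeated addition: build up to 5G.
2G: tangent at (6, 5): λ = (3·6² + 1)/(2·5) ≡ 4/3. 3⁻¹ ≡ 5 (mod 7), so λ ≡ 4·5 ≡ 6.
  x = λ² - 6 - 6 = 36 - 12 ≡ 3; y = λ·(6 - 3) - 5 ≡ 6. → (3, 6)
3G: (3, 6) + (6, 5). λ = (5 - 6)/(6 - 3) ≡ 6/3 mod 7. 3⁻¹ ≡ 5 (mod 7), so λ ≡ 2.
  x = λ² - 3 - 6 = 4 - 9 ≡ 2; y = λ·(3 - 2) - 6 ≡ 3. → (2, 3)
4G: (2, 3) + (6, 5). λ = (5 - 3)/(6 - 2) ≡ 2/4 mod 7. 4⁻¹ ≡ 2 (mod 7), so λ ≡ 4.
  x = λ² - 2 - 6 = 16 - 8 ≡ 1; y = λ·(2 - 1) - 3 ≡ 1. → (1, 1)
5G: (1, 1) + (6, 5). λ = (5 - 1)/(6 - 1) ≡ 4/5 mod 7. 5⁻¹ ≡ 3 (mod 7), so λ ≡ 5.
  x = λ² - 1 - 6 = 25 - 7 ≡ 4; y = λ·(1 - 4) - 1 ≡ 5. → (4, 5)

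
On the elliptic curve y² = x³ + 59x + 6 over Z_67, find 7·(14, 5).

Write P = (14, 5).
Repeated addition: build up to 7P.
2P: tangent at (14, 5): λ = (3·14² + 59)/(2·5) ≡ 44/10. 10⁻¹ ≡ 47 (mod 67), so λ ≡ 44·47 ≡ 58.
  x = λ² - 14 - 14 = 3364 - 28 ≡ 53; y = λ·(14 - 53) - 5 ≡ 11. → (53, 11)
3P: (53, 11) + (14, 5). λ = (5 - 11)/(14 - 53) ≡ 61/28 mod 67. 28⁻¹ ≡ 12 (mod 67), so λ ≡ 62.
  x = λ² - 53 - 14 = 3844 - 67 ≡ 25; y = λ·(53 - 25) - 11 ≡ 50. → (25, 50)
4P: (25, 50) + (14, 5). λ = (5 - 50)/(14 - 25) ≡ 22/56 mod 67. 56⁻¹ ≡ 6 (mod 67), so λ ≡ 65.
  x = λ² - 25 - 14 = 4225 - 39 ≡ 32; y = λ·(25 - 32) - 50 ≡ 31. → (32, 31)
5P: (32, 31) + (14, 5). λ = (5 - 31)/(14 - 32) ≡ 41/49 mod 67. 49⁻¹ ≡ 26 (mod 67) since 49·26 = 1274 ≡ 1, so λ ≡ 61.
  x = λ² - 32 - 14 = 3721 - 46 ≡ 57; y = λ·(32 - 57) - 31 ≡ 52. → (57, 52)
6P: (57, 52) + (14, 5). λ = (5 - 52)/(14 - 57) ≡ 20/24 mod 67. 24⁻¹ ≡ 14 (mod 67), so λ ≡ 12.
  x = λ² - 57 - 14 = 144 - 71 ≡ 6; y = λ·(57 - 6) - 52 ≡ 24. → (6, 24)
7P: (6, 24) + (14, 5). λ = (5 - 24)/(14 - 6) ≡ 48/8 mod 67. 8⁻¹ ≡ 42 (mod 67) since 8·42 = 336 ≡ 1, so λ ≡ 6.
  x = λ² - 6 - 14 = 36 - 20 ≡ 16; y = λ·(6 - 16) - 24 ≡ 50. → (16, 50)

(16, 50)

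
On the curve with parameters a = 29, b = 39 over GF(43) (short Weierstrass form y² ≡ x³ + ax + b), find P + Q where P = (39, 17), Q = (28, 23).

(39, 17) + (28, 23). λ = (23 - 17)/(28 - 39) ≡ 6/32 mod 43. 32⁻¹ ≡ 39 (mod 43), so λ ≡ 19.
  x = λ² - 39 - 28 = 361 - 67 ≡ 36; y = λ·(39 - 36) - 17 ≡ 40. → (36, 40)

(36, 40)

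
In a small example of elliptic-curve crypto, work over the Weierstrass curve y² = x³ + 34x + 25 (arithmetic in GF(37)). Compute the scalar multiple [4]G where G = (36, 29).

Double-and-add on 4 = (100)₂. Start with G = (36, 29) for the leading 1-bit.
double: tangent at (36, 29): λ = (3·36² + 34)/(2·29) ≡ 0/21. 21⁻¹ ≡ 30 (mod 37), so λ ≡ 0·30 ≡ 0.
  x = λ² - 36 - 36 = 0 - 72 ≡ 2; y = λ·(36 - 2) - 29 ≡ 8. → (2, 8)
double: tangent at (2, 8): λ = (3·2² + 34)/(2·8) ≡ 9/16. 16⁻¹ ≡ 7 (mod 37), so λ ≡ 9·7 ≡ 26.
  x = λ² - 2 - 2 = 676 - 4 ≡ 6; y = λ·(2 - 6) - 8 ≡ 36. → (6, 36)

(6, 36)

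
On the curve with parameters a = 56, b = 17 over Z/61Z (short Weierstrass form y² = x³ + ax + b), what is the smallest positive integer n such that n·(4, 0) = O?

2

2P: (4, 0) + (4, 0): same x and y₁ ≡ -y₂, so the sum is O.
2P = O, so the order is 2.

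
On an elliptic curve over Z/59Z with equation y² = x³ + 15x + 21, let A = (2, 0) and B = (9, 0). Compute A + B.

(2, 0) + (9, 0). λ = (0 - 0)/(9 - 2) ≡ 0/7 mod 59. 7⁻¹ ≡ 17 (mod 59), so λ ≡ 0.
  x = λ² - 2 - 9 = 0 - 11 ≡ 48; y = λ·(2 - 48) - 0 ≡ 0. → (48, 0)

(48, 0)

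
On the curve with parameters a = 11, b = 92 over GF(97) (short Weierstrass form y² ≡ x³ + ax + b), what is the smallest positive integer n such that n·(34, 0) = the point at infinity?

2

2P: (34, 0) + (34, 0): same x and y₁ ≡ -y₂, so the sum is the point at infinity.
2P = the point at infinity, so the order is 2.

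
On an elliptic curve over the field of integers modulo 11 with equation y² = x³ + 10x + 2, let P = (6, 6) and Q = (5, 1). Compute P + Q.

(3, 9)

(6, 6) + (5, 1). λ = (1 - 6)/(5 - 6) ≡ 6/10 mod 11. 10⁻¹ ≡ 10 (mod 11), so λ ≡ 5.
  x = λ² - 6 - 5 = 25 - 11 ≡ 3; y = λ·(6 - 3) - 6 ≡ 9. → (3, 9)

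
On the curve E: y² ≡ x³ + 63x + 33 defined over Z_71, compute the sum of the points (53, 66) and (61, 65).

(38, 12)

(53, 66) + (61, 65). λ = (65 - 66)/(61 - 53) ≡ 70/8 mod 71. 8⁻¹ ≡ 9 (mod 71) since 8·9 = 72 ≡ 1, so λ ≡ 62.
  x = λ² - 53 - 61 = 3844 - 114 ≡ 38; y = λ·(53 - 38) - 66 ≡ 12. → (38, 12)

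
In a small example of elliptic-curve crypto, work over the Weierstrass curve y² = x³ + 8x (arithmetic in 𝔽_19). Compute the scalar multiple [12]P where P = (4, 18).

Double-and-add on 12 = (1100)₂. Start with P = (4, 18) for the leading 1-bit.
double: tangent at (4, 18): λ = (3·4² + 8)/(2·18) ≡ 18/17. 17⁻¹ ≡ 9 (mod 19) since 17·9 = 153 ≡ 1, so λ ≡ 18·9 ≡ 10.
  x = λ² - 4 - 4 = 100 - 8 ≡ 16; y = λ·(4 - 16) - 18 ≡ 14. → (16, 14)
add P: (16, 14) + (4, 18). λ = (18 - 14)/(4 - 16) ≡ 4/7 mod 19. 7⁻¹ ≡ 11 (mod 19) since 7·11 = 77 ≡ 1, so λ ≡ 6.
  x = λ² - 16 - 4 = 36 - 20 ≡ 16; y = λ·(16 - 16) - 14 ≡ 5. → (16, 5)
double: tangent at (16, 5): λ = (3·16² + 8)/(2·5) ≡ 16/10. 10⁻¹ ≡ 2 (mod 19) since 10·2 = 20 ≡ 1, so λ ≡ 16·2 ≡ 13.
  x = λ² - 16 - 16 = 169 - 32 ≡ 4; y = λ·(16 - 4) - 5 ≡ 18. → (4, 18)
double: tangent at (4, 18): λ = (3·4² + 8)/(2·18) ≡ 18/17. 17⁻¹ ≡ 9 (mod 19), so λ ≡ 18·9 ≡ 10.
  x = λ² - 4 - 4 = 100 - 8 ≡ 16; y = λ·(4 - 16) - 18 ≡ 14. → (16, 14)

(16, 14)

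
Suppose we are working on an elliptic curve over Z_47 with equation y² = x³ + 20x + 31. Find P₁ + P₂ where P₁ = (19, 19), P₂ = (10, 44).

(19, 19) + (10, 44). λ = (44 - 19)/(10 - 19) ≡ 25/38 mod 47. 38⁻¹ ≡ 26 (mod 47), so λ ≡ 39.
  x = λ² - 19 - 10 = 1521 - 29 ≡ 35; y = λ·(19 - 35) - 19 ≡ 15. → (35, 15)

(35, 15)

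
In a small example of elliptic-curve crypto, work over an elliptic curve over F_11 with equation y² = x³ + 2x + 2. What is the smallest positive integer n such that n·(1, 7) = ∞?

2P: tangent at (1, 7): λ = (3·1² + 2)/(2·7) ≡ 5/3. 3⁻¹ ≡ 4 (mod 11) since 3·4 = 12 ≡ 1, so λ ≡ 5·4 ≡ 9.
  x = λ² - 1 - 1 = 81 - 2 ≡ 2; y = λ·(1 - 2) - 7 ≡ 6. → (2, 6)
3P: (2, 6) + (1, 7). λ = (7 - 6)/(1 - 2) ≡ 1/10 mod 11. 10⁻¹ ≡ 10 (mod 11) since 10·10 = 100 ≡ 1, so λ ≡ 10.
  x = λ² - 2 - 1 = 100 - 3 ≡ 9; y = λ·(2 - 9) - 6 ≡ 1. → (9, 1)
4P: (9, 1) + (1, 7). λ = (7 - 1)/(1 - 9) ≡ 6/3 mod 11. 3⁻¹ ≡ 4 (mod 11), so λ ≡ 2.
  x = λ² - 9 - 1 = 4 - 10 ≡ 5; y = λ·(9 - 5) - 1 ≡ 7. → (5, 7)
5P: (5, 7) + (1, 7). λ = (7 - 7)/(1 - 5) ≡ 0/7 mod 11. 7⁻¹ ≡ 8 (mod 11) since 7·8 = 56 ≡ 1, so λ ≡ 0.
  x = λ² - 5 - 1 = 0 - 6 ≡ 5; y = λ·(5 - 5) - 7 ≡ 4. → (5, 4)
6P: (5, 4) + (1, 7). λ = (7 - 4)/(1 - 5) ≡ 3/7 mod 11. 7⁻¹ ≡ 8 (mod 11) since 7·8 = 56 ≡ 1, so λ ≡ 2.
  x = λ² - 5 - 1 = 4 - 6 ≡ 9; y = λ·(5 - 9) - 4 ≡ 10. → (9, 10)
7P: (9, 10) + (1, 7). λ = (7 - 10)/(1 - 9) ≡ 8/3 mod 11. 3⁻¹ ≡ 4 (mod 11), so λ ≡ 10.
  x = λ² - 9 - 1 = 100 - 10 ≡ 2; y = λ·(9 - 2) - 10 ≡ 5. → (2, 5)
8P: (2, 5) + (1, 7). λ = (7 - 5)/(1 - 2) ≡ 2/10 mod 11. 10⁻¹ ≡ 10 (mod 11) since 10·10 = 100 ≡ 1, so λ ≡ 9.
  x = λ² - 2 - 1 = 81 - 3 ≡ 1; y = λ·(2 - 1) - 5 ≡ 4. → (1, 4)
9P: (1, 4) + (1, 7): same x and y₁ ≡ -y₂, so the sum is ∞.
9P = ∞, so the order is 9.

9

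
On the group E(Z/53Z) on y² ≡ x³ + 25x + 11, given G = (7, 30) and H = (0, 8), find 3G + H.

First 3G:
Repeated addition: build up to 3G.
2G: tangent at (7, 30): λ = (3·7² + 25)/(2·30) ≡ 13/7. 7⁻¹ ≡ 38 (mod 53), so λ ≡ 13·38 ≡ 17.
  x = λ² - 7 - 7 = 289 - 14 ≡ 10; y = λ·(7 - 10) - 30 ≡ 25. → (10, 25)
3G: (10, 25) + (7, 30). λ = (30 - 25)/(7 - 10) ≡ 5/50 mod 53. 50⁻¹ ≡ 35 (mod 53) since 50·35 = 1750 ≡ 1, so λ ≡ 16.
  x = λ² - 10 - 7 = 256 - 17 ≡ 27; y = λ·(10 - 27) - 25 ≡ 21. → (27, 21)
3G = (27, 21).
Finally 3G + H:
(27, 21) + (0, 8). λ = (8 - 21)/(0 - 27) ≡ 40/26 mod 53. 26⁻¹ ≡ 51 (mod 53) since 26·51 = 1326 ≡ 1, so λ ≡ 26.
  x = λ² - 27 - 0 = 676 - 27 ≡ 13; y = λ·(27 - 13) - 21 ≡ 25. → (13, 25)

(13, 25)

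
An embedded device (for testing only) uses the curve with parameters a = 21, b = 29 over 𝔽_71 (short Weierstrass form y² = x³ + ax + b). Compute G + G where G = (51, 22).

(69, 11)

tangent at (51, 22): λ = (3·51² + 21)/(2·22) ≡ 14/44. 44⁻¹ ≡ 21 (mod 71), so λ ≡ 14·21 ≡ 10.
  x = λ² - 51 - 51 = 100 - 102 ≡ 69; y = λ·(51 - 69) - 22 ≡ 11. → (69, 11)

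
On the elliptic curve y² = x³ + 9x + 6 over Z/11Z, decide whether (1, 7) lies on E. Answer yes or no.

y² = 7² ≡ 5; x³ + 9x + 6 = 16 ≡ 5 (mod 11). 5 = 5.

yes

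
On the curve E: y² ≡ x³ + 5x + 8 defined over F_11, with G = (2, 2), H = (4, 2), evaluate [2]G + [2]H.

First 2G:
Repeated addition: build up to 2G.
2G: tangent at (2, 2): λ = (3·2² + 5)/(2·2) ≡ 6/4. 4⁻¹ ≡ 3 (mod 11), so λ ≡ 6·3 ≡ 7.
  x = λ² - 2 - 2 = 49 - 4 ≡ 1; y = λ·(2 - 1) - 2 ≡ 5. → (1, 5)
2G = (1, 5).
Next 2H:
Repeated addition: build up to 2H.
2H: tangent at (4, 2): λ = (3·4² + 5)/(2·2) ≡ 9/4. 4⁻¹ ≡ 3 (mod 11), so λ ≡ 9·3 ≡ 5.
  x = λ² - 4 - 4 = 25 - 8 ≡ 6; y = λ·(4 - 6) - 2 ≡ 10. → (6, 10)
2H = (6, 10).
Finally 2G + 2H:
(1, 5) + (6, 10). λ = (10 - 5)/(6 - 1) ≡ 5/5 mod 11. 5⁻¹ ≡ 9 (mod 11), so λ ≡ 1.
  x = λ² - 1 - 6 = 1 - 7 ≡ 5; y = λ·(1 - 5) - 5 ≡ 2. → (5, 2)

(5, 2)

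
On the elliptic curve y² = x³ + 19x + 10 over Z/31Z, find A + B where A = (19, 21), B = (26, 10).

(19, 21) + (26, 10). λ = (10 - 21)/(26 - 19) ≡ 20/7 mod 31. 7⁻¹ ≡ 9 (mod 31) since 7·9 = 63 ≡ 1, so λ ≡ 25.
  x = λ² - 19 - 26 = 625 - 45 ≡ 22; y = λ·(19 - 22) - 21 ≡ 28. → (22, 28)

(22, 28)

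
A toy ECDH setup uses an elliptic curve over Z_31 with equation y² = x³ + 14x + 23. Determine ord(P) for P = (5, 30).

10

2P: tangent at (5, 30): λ = (3·5² + 14)/(2·30) ≡ 27/29. 29⁻¹ ≡ 15 (mod 31), so λ ≡ 27·15 ≡ 2.
  x = λ² - 5 - 5 = 4 - 10 ≡ 25; y = λ·(5 - 25) - 30 ≡ 23. → (25, 23)
3P: (25, 23) + (5, 30). λ = (30 - 23)/(5 - 25) ≡ 7/11 mod 31. 11⁻¹ ≡ 17 (mod 31) since 11·17 = 187 ≡ 1, so λ ≡ 26.
  x = λ² - 25 - 5 = 676 - 30 ≡ 26; y = λ·(25 - 26) - 23 ≡ 13. → (26, 13)
4P: (26, 13) + (5, 30). λ = (30 - 13)/(5 - 26) ≡ 17/10 mod 31. 10⁻¹ ≡ 28 (mod 31) since 10·28 = 280 ≡ 1, so λ ≡ 11.
  x = λ² - 26 - 5 = 121 - 31 ≡ 28; y = λ·(26 - 28) - 13 ≡ 27. → (28, 27)
5P: (28, 27) + (5, 30). λ = (30 - 27)/(5 - 28) ≡ 3/8 mod 31. 8⁻¹ ≡ 4 (mod 31) since 8·4 = 32 ≡ 1, so λ ≡ 12.
  x = λ² - 28 - 5 = 144 - 33 ≡ 18; y = λ·(28 - 18) - 27 ≡ 0. → (18, 0)
6P: (18, 0) + (5, 30). λ = (30 - 0)/(5 - 18) ≡ 30/18 mod 31. 18⁻¹ ≡ 19 (mod 31) since 18·19 = 342 ≡ 1, so λ ≡ 12.
  x = λ² - 18 - 5 = 144 - 23 ≡ 28; y = λ·(18 - 28) - 0 ≡ 4. → (28, 4)
7P: (28, 4) + (5, 30). λ = (30 - 4)/(5 - 28) ≡ 26/8 mod 31. 8⁻¹ ≡ 4 (mod 31), so λ ≡ 11.
  x = λ² - 28 - 5 = 121 - 33 ≡ 26; y = λ·(28 - 26) - 4 ≡ 18. → (26, 18)
8P: (26, 18) + (5, 30). λ = (30 - 18)/(5 - 26) ≡ 12/10 mod 31. 10⁻¹ ≡ 28 (mod 31), so λ ≡ 26.
  x = λ² - 26 - 5 = 676 - 31 ≡ 25; y = λ·(26 - 25) - 18 ≡ 8. → (25, 8)
9P: (25, 8) + (5, 30). λ = (30 - 8)/(5 - 25) ≡ 22/11 mod 31. 11⁻¹ ≡ 17 (mod 31), so λ ≡ 2.
  x = λ² - 25 - 5 = 4 - 30 ≡ 5; y = λ·(25 - 5) - 8 ≡ 1. → (5, 1)
10P: (5, 1) + (5, 30): same x and y₁ ≡ -y₂, so the sum is 𝒪.
10P = 𝒪, so the order is 10.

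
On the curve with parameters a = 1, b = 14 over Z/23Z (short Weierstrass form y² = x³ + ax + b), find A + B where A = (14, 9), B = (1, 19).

(9, 19)

(14, 9) + (1, 19). λ = (19 - 9)/(1 - 14) ≡ 10/10 mod 23. 10⁻¹ ≡ 7 (mod 23), so λ ≡ 1.
  x = λ² - 14 - 1 = 1 - 15 ≡ 9; y = λ·(14 - 9) - 9 ≡ 19. → (9, 19)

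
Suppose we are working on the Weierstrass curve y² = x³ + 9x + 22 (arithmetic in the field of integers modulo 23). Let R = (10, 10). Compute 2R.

(9, 2)

tangent at (10, 10): λ = (3·10² + 9)/(2·10) ≡ 10/20. 20⁻¹ ≡ 15 (mod 23), so λ ≡ 10·15 ≡ 12.
  x = λ² - 10 - 10 = 144 - 20 ≡ 9; y = λ·(10 - 9) - 10 ≡ 2. → (9, 2)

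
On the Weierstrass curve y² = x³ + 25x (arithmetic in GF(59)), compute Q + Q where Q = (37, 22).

tangent at (37, 22): λ = (3·37² + 25)/(2·22) ≡ 2/44. 44⁻¹ ≡ 55 (mod 59) since 44·55 = 2420 ≡ 1, so λ ≡ 2·55 ≡ 51.
  x = λ² - 37 - 37 = 2601 - 74 ≡ 49; y = λ·(37 - 49) - 22 ≡ 15. → (49, 15)

(49, 15)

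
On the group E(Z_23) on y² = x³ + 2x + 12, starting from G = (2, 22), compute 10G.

Repeated addition: build up to 10G.
2G: tangent at (2, 22): λ = (3·2² + 2)/(2·22) ≡ 14/21. 21⁻¹ ≡ 11 (mod 23) since 21·11 = 231 ≡ 1, so λ ≡ 14·11 ≡ 16.
  x = λ² - 2 - 2 = 256 - 4 ≡ 22; y = λ·(2 - 22) - 22 ≡ 3. → (22, 3)
3G: (22, 3) + (2, 22). λ = (22 - 3)/(2 - 22) ≡ 19/3 mod 23. 3⁻¹ ≡ 8 (mod 23) since 3·8 = 24 ≡ 1, so λ ≡ 14.
  x = λ² - 22 - 2 = 196 - 24 ≡ 11; y = λ·(22 - 11) - 3 ≡ 13. → (11, 13)
4G: (11, 13) + (2, 22). λ = (22 - 13)/(2 - 11) ≡ 9/14 mod 23. 14⁻¹ ≡ 5 (mod 23) since 14·5 = 70 ≡ 1, so λ ≡ 22.
  x = λ² - 11 - 2 = 484 - 13 ≡ 11; y = λ·(11 - 11) - 13 ≡ 10. → (11, 10)
5G: (11, 10) + (2, 22). λ = (22 - 10)/(2 - 11) ≡ 12/14 mod 23. 14⁻¹ ≡ 5 (mod 23) since 14·5 = 70 ≡ 1, so λ ≡ 14.
  x = λ² - 11 - 2 = 196 - 13 ≡ 22; y = λ·(11 - 22) - 10 ≡ 20. → (22, 20)
6G: (22, 20) + (2, 22). λ = (22 - 20)/(2 - 22) ≡ 2/3 mod 23. 3⁻¹ ≡ 8 (mod 23), so λ ≡ 16.
  x = λ² - 22 - 2 = 256 - 24 ≡ 2; y = λ·(22 - 2) - 20 ≡ 1. → (2, 1)
7G: (2, 1) + (2, 22): same x and y₁ ≡ -y₂, so the sum is the point at infinity.
8G: the point at infinity + (2, 22) = (2, 22) (identity).
9G: tangent at (2, 22): λ = (3·2² + 2)/(2·22) ≡ 14/21. 21⁻¹ ≡ 11 (mod 23) since 21·11 = 231 ≡ 1, so λ ≡ 14·11 ≡ 16.
  x = λ² - 2 - 2 = 256 - 4 ≡ 22; y = λ·(2 - 22) - 22 ≡ 3. → (22, 3)
10G: (22, 3) + (2, 22). λ = (22 - 3)/(2 - 22) ≡ 19/3 mod 23. 3⁻¹ ≡ 8 (mod 23), so λ ≡ 14.
  x = λ² - 22 - 2 = 196 - 24 ≡ 11; y = λ·(22 - 11) - 3 ≡ 13. → (11, 13)

(11, 13)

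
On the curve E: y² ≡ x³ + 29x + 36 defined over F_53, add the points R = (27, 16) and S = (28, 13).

(27, 16) + (28, 13). λ = (13 - 16)/(28 - 27) ≡ 50/1 mod 53. 1⁻¹ ≡ 1 (mod 53), so λ ≡ 50.
  x = λ² - 27 - 28 = 2500 - 55 ≡ 7; y = λ·(27 - 7) - 16 ≡ 30. → (7, 30)

(7, 30)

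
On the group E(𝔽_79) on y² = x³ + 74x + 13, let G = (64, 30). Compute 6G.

Repeated addition: build up to 6G.
2G: tangent at (64, 30): λ = (3·64² + 74)/(2·30) ≡ 38/60. 60⁻¹ ≡ 54 (mod 79), so λ ≡ 38·54 ≡ 77.
  x = λ² - 64 - 64 = 5929 - 128 ≡ 34; y = λ·(64 - 34) - 30 ≡ 68. → (34, 68)
3G: (34, 68) + (64, 30). λ = (30 - 68)/(64 - 34) ≡ 41/30 mod 79. 30⁻¹ ≡ 29 (mod 79) since 30·29 = 870 ≡ 1, so λ ≡ 4.
  x = λ² - 34 - 64 = 16 - 98 ≡ 76; y = λ·(34 - 76) - 68 ≡ 1. → (76, 1)
4G: (76, 1) + (64, 30). λ = (30 - 1)/(64 - 76) ≡ 29/67 mod 79. 67⁻¹ ≡ 46 (mod 79) since 67·46 = 3082 ≡ 1, so λ ≡ 70.
  x = λ² - 76 - 64 = 4900 - 140 ≡ 20; y = λ·(76 - 20) - 1 ≡ 48. → (20, 48)
5G: (20, 48) + (64, 30). λ = (30 - 48)/(64 - 20) ≡ 61/44 mod 79. 44⁻¹ ≡ 9 (mod 79), so λ ≡ 75.
  x = λ² - 20 - 64 = 5625 - 84 ≡ 11; y = λ·(20 - 11) - 48 ≡ 74. → (11, 74)
6G: (11, 74) + (64, 30). λ = (30 - 74)/(64 - 11) ≡ 35/53 mod 79. 53⁻¹ ≡ 3 (mod 79), so λ ≡ 26.
  x = λ² - 11 - 64 = 676 - 75 ≡ 48; y = λ·(11 - 48) - 74 ≡ 70. → (48, 70)

(48, 70)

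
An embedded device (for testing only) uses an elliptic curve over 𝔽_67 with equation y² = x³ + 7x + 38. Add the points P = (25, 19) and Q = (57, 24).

(25, 19) + (57, 24). λ = (24 - 19)/(57 - 25) ≡ 5/32 mod 67. 32⁻¹ ≡ 44 (mod 67) since 32·44 = 1408 ≡ 1, so λ ≡ 19.
  x = λ² - 25 - 57 = 361 - 82 ≡ 11; y = λ·(25 - 11) - 19 ≡ 46. → (11, 46)

(11, 46)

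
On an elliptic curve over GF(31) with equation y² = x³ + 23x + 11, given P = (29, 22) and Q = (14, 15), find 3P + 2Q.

First 3P:
Repeated addition: build up to 3P.
2P: tangent at (29, 22): λ = (3·29² + 23)/(2·22) ≡ 4/13. 13⁻¹ ≡ 12 (mod 31) since 13·12 = 156 ≡ 1, so λ ≡ 4·12 ≡ 17.
  x = λ² - 29 - 29 = 289 - 58 ≡ 14; y = λ·(29 - 14) - 22 ≡ 16. → (14, 16)
3P: (14, 16) + (29, 22). λ = (22 - 16)/(29 - 14) ≡ 6/15 mod 31. 15⁻¹ ≡ 29 (mod 31), so λ ≡ 19.
  x = λ² - 14 - 29 = 361 - 43 ≡ 8; y = λ·(14 - 8) - 16 ≡ 5. → (8, 5)
3P = (8, 5).
Next 2Q:
Repeated addition: build up to 2Q.
2Q: tangent at (14, 15): λ = (3·14² + 23)/(2·15) ≡ 22/30. 30⁻¹ ≡ 30 (mod 31), so λ ≡ 22·30 ≡ 9.
  x = λ² - 14 - 14 = 81 - 28 ≡ 22; y = λ·(14 - 22) - 15 ≡ 6. → (22, 6)
2Q = (22, 6).
Finally 3P + 2Q:
(8, 5) + (22, 6). λ = (6 - 5)/(22 - 8) ≡ 1/14 mod 31. 14⁻¹ ≡ 20 (mod 31) since 14·20 = 280 ≡ 1, so λ ≡ 20.
  x = λ² - 8 - 22 = 400 - 30 ≡ 29; y = λ·(8 - 29) - 5 ≡ 9. → (29, 9)

(29, 9)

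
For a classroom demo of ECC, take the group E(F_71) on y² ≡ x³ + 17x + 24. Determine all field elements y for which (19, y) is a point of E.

none

x³ + 17x + 24 = 7206 ≡ 35 (mod 71).
35 is a non-residue mod 71; no y exists.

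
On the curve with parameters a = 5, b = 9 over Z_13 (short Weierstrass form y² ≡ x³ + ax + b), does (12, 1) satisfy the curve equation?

no

y² = 1² ≡ 1; x³ + 5x + 9 = 1797 ≡ 3 (mod 13). 1 ≠ 3.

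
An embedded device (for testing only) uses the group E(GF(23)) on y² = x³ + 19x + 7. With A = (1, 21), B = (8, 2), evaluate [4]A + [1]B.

(11, 12)

First 4A:
Repeated addition: build up to 4A.
2A: tangent at (1, 21): λ = (3·1² + 19)/(2·21) ≡ 22/19. 19⁻¹ ≡ 17 (mod 23) since 19·17 = 323 ≡ 1, so λ ≡ 22·17 ≡ 6.
  x = λ² - 1 - 1 = 36 - 2 ≡ 11; y = λ·(1 - 11) - 21 ≡ 11. → (11, 11)
3A: (11, 11) + (1, 21). λ = (21 - 11)/(1 - 11) ≡ 10/13 mod 23. 13⁻¹ ≡ 16 (mod 23), so λ ≡ 22.
  x = λ² - 11 - 1 = 484 - 12 ≡ 12; y = λ·(11 - 12) - 11 ≡ 13. → (12, 13)
4A: (12, 13) + (1, 21). λ = (21 - 13)/(1 - 12) ≡ 8/12 mod 23. 12⁻¹ ≡ 2 (mod 23), so λ ≡ 16.
  x = λ² - 12 - 1 = 256 - 13 ≡ 13; y = λ·(12 - 13) - 13 ≡ 17. → (13, 17)
4A = (13, 17).
Finally 4A + B:
(13, 17) + (8, 2). λ = (2 - 17)/(8 - 13) ≡ 8/18 mod 23. 18⁻¹ ≡ 9 (mod 23), so λ ≡ 3.
  x = λ² - 13 - 8 = 9 - 21 ≡ 11; y = λ·(13 - 11) - 17 ≡ 12. → (11, 12)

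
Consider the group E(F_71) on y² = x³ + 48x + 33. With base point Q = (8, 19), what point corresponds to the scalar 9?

Repeated addition: build up to 9Q.
2Q: tangent at (8, 19): λ = (3·8² + 48)/(2·19) ≡ 27/38. 38⁻¹ ≡ 43 (mod 71), so λ ≡ 27·43 ≡ 25.
  x = λ² - 8 - 8 = 625 - 16 ≡ 41; y = λ·(8 - 41) - 19 ≡ 8. → (41, 8)
3Q: (41, 8) + (8, 19). λ = (19 - 8)/(8 - 41) ≡ 11/38 mod 71. 38⁻¹ ≡ 43 (mod 71), so λ ≡ 47.
  x = λ² - 41 - 8 = 2209 - 49 ≡ 30; y = λ·(41 - 30) - 8 ≡ 12. → (30, 12)
4Q: (30, 12) + (8, 19). λ = (19 - 12)/(8 - 30) ≡ 7/49 mod 71. 49⁻¹ ≡ 29 (mod 71), so λ ≡ 61.
  x = λ² - 30 - 8 = 3721 - 38 ≡ 62; y = λ·(30 - 62) - 12 ≡ 24. → (62, 24)
5Q: (62, 24) + (8, 19). λ = (19 - 24)/(8 - 62) ≡ 66/17 mod 71. 17⁻¹ ≡ 46 (mod 71), so λ ≡ 54.
  x = λ² - 62 - 8 = 2916 - 70 ≡ 6; y = λ·(62 - 6) - 24 ≡ 18. → (6, 18)
6Q: (6, 18) + (8, 19). λ = (19 - 18)/(8 - 6) ≡ 1/2 mod 71. 2⁻¹ ≡ 36 (mod 71), so λ ≡ 36.
  x = λ² - 6 - 8 = 1296 - 14 ≡ 4; y = λ·(6 - 4) - 18 ≡ 54. → (4, 54)
7Q: (4, 54) + (8, 19). λ = (19 - 54)/(8 - 4) ≡ 36/4 mod 71. 4⁻¹ ≡ 18 (mod 71), so λ ≡ 9.
  x = λ² - 4 - 8 = 81 - 12 ≡ 69; y = λ·(4 - 69) - 54 ≡ 0. → (69, 0)
8Q: (69, 0) + (8, 19). λ = (19 - 0)/(8 - 69) ≡ 19/10 mod 71. 10⁻¹ ≡ 64 (mod 71) since 10·64 = 640 ≡ 1, so λ ≡ 9.
  x = λ² - 69 - 8 = 81 - 77 ≡ 4; y = λ·(69 - 4) - 0 ≡ 17. → (4, 17)
9Q: (4, 17) + (8, 19). λ = (19 - 17)/(8 - 4) ≡ 2/4 mod 71. 4⁻¹ ≡ 18 (mod 71), so λ ≡ 36.
  x = λ² - 4 - 8 = 1296 - 12 ≡ 6; y = λ·(4 - 6) - 17 ≡ 53. → (6, 53)

(6, 53)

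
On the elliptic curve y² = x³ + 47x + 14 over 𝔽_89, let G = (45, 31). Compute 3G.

(45, 58)

Repeated addition: build up to 3G.
2G: tangent at (45, 31): λ = (3·45² + 47)/(2·31) ≡ 70/62. 62⁻¹ ≡ 56 (mod 89) since 62·56 = 3472 ≡ 1, so λ ≡ 70·56 ≡ 4.
  x = λ² - 45 - 45 = 16 - 90 ≡ 15; y = λ·(45 - 15) - 31 ≡ 0. → (15, 0)
3G: (15, 0) + (45, 31). λ = (31 - 0)/(45 - 15) ≡ 31/30 mod 89. 30⁻¹ ≡ 3 (mod 89) since 30·3 = 90 ≡ 1, so λ ≡ 4.
  x = λ² - 15 - 45 = 16 - 60 ≡ 45; y = λ·(15 - 45) - 0 ≡ 58. → (45, 58)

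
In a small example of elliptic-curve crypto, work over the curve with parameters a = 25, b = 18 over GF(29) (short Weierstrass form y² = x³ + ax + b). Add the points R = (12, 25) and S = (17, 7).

(12, 25) + (17, 7). λ = (7 - 25)/(17 - 12) ≡ 11/5 mod 29. 5⁻¹ ≡ 6 (mod 29) since 5·6 = 30 ≡ 1, so λ ≡ 8.
  x = λ² - 12 - 17 = 64 - 29 ≡ 6; y = λ·(12 - 6) - 25 ≡ 23. → (6, 23)

(6, 23)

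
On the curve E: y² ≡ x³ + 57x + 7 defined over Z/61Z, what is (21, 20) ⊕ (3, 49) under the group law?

(1, 2)

(21, 20) + (3, 49). λ = (49 - 20)/(3 - 21) ≡ 29/43 mod 61. 43⁻¹ ≡ 44 (mod 61), so λ ≡ 56.
  x = λ² - 21 - 3 = 3136 - 24 ≡ 1; y = λ·(21 - 1) - 20 ≡ 2. → (1, 2)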